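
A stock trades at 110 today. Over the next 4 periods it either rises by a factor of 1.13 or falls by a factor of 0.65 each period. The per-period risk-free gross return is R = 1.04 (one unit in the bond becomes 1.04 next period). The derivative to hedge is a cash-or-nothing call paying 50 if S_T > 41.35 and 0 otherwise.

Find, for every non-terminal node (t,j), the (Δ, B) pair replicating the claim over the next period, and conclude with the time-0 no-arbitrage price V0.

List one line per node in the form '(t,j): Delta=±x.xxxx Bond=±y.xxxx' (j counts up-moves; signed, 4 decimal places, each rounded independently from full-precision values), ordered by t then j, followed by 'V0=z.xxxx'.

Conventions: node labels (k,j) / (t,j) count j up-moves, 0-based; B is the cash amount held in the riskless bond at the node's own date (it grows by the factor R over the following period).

Under the risk-neutral measure, an up-move has probability p* = (R−d)/(u−d) = 0.8125 and values discount at R = 1.04.
Terminal payoffs: V(4,0)=0.0000, V(4,1)=0.0000, V(4,2)=50.0000, V(4,3)=50.0000, V(4,4)=50.0000
Node (3,0) S=30.2088: V=(p*·0.0000+(1−p*)·0.0000)/1.04=0.0000; Δ=(0.0000−0.0000)/(34.1359−19.6357)=0.0000; B=V−Δ·S=0.0000
Node (3,1) S=52.5167: V=(p*·50.0000+(1−p*)·0.0000)/1.04=39.0625; Δ=(50.0000−0.0000)/(59.3439−34.1359)=1.9835; B=V−Δ·S=-65.1042
Node (3,2) S=91.2983: V=(p*·50.0000+(1−p*)·50.0000)/1.04=48.0769; Δ=(50.0000−50.0000)/(103.1671−59.3439)=0.0000; B=V−Δ·S=48.0769
Node (3,3) S=158.7187: V=(p*·50.0000+(1−p*)·50.0000)/1.04=48.0769; Δ=(50.0000−50.0000)/(179.3521−103.1671)=0.0000; B=V−Δ·S=48.0769
Node (2,0) S=46.4750: V=(p*·39.0625+(1−p*)·0.0000)/1.04=30.5176; Δ=(39.0625−0.0000)/(52.5167−30.2088)=1.7511; B=V−Δ·S=-50.8626
Node (2,1) S=80.7950: V=(p*·48.0769+(1−p*)·39.0625)/1.04=44.6026; Δ=(48.0769−39.0625)/(91.2983−52.5167)=0.2324; B=V−Δ·S=25.8226
Node (2,2) S=140.4590: V=(p*·48.0769+(1−p*)·48.0769)/1.04=46.2278; Δ=(48.0769−48.0769)/(158.7187−91.2983)=0.0000; B=V−Δ·S=46.2278
Node (1,0) S=71.5000: V=(p*·44.6026+(1−p*)·30.5176)/1.04=40.3478; Δ=(44.6026−30.5176)/(80.7950−46.4750)=0.4104; B=V−Δ·S=11.0039
Node (1,1) S=124.3000: V=(p*·46.2278+(1−p*)·44.6026)/1.04=44.1568; Δ=(46.2278−44.6026)/(140.4590−80.7950)=0.0272; B=V−Δ·S=40.7710
Node (0,0) S=110.0000: V=(p*·44.1568+(1−p*)·40.3478)/1.04=41.7717; Δ=(44.1568−40.3478)/(124.3000−71.5000)=0.0721; B=V−Δ·S=33.8362
As a check, the time-0 holding Δ(0,0)·S0 + B(0,0) comes to 41.7717 — exactly V0.

(0,0): Delta=0.0721 Bond=33.8362
(1,0): Delta=0.4104 Bond=11.0039
(1,1): Delta=0.0272 Bond=40.7710
(2,0): Delta=1.7511 Bond=-50.8626
(2,1): Delta=0.2324 Bond=25.8226
(2,2): Delta=0.0000 Bond=46.2278
(3,0): Delta=0.0000 Bond=0.0000
(3,1): Delta=1.9835 Bond=-65.1042
(3,2): Delta=0.0000 Bond=48.0769
(3,3): Delta=0.0000 Bond=48.0769
V0=41.7717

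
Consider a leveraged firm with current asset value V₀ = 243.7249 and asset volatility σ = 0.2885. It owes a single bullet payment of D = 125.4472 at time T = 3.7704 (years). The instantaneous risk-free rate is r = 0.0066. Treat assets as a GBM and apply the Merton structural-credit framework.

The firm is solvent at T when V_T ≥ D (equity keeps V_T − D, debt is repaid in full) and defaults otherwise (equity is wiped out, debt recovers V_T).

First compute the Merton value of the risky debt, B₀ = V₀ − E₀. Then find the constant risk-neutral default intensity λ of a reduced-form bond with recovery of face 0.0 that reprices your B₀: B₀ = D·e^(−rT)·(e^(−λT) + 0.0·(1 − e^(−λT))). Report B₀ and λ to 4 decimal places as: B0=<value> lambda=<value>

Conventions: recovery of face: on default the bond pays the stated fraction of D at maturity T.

B0=117.3961 lambda=0.0110

Apply the equity-as-call identities (strike 125.4472, horizon 3.7704 years):
d₁ = [ln(V₀/D) + (r + σ²/2)T] / (σ√T)
   = [ln(243.7249/125.4472) + (0.0066 + 0.5·0.2885²)·3.7704] / (0.2885·√3.7704)
   = [0.664155 + 0.181794] / 0.560195 = 1.510097
d₂ = d₁ − σ√T = 1.510097 − 0.560195 = 0.949901
N(d₁) = 0.934491,  N(d₂) = 0.828919,  e^(−rT) = 0.975422
E₀ = V₀·N(d₁) − D·e^(−rT)·N(d₂)
   = 243.7249·0.934491 − 125.4472·0.975422·0.828919 = 126.328803
B₀ = V₀ − E₀ = 243.7249 − 126.328803 = 117.396097
e^(−λT) = (B₀·e^(rT)/D − 0)/(1 − 0) = (117.3961·1.025197/125.4472 − 0)/1 = 0.95940054
λ = −ln(0.95940054)/3.7704 = 0.010993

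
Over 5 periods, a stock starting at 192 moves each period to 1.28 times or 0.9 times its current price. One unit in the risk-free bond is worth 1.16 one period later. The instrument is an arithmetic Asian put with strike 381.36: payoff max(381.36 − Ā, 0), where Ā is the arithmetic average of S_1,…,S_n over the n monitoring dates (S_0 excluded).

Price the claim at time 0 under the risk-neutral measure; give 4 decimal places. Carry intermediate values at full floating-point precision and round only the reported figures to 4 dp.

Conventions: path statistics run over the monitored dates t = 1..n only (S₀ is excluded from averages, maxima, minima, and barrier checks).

price = 39.2564

With p* = (R−d)/(u−d) = 0.6842, sum probability × payoff across the paths and divide by R^5.
Enumerate all 2^5 = 32 price paths (U = up ×1.28, D = down ×0.9); each path with k up-moves has probability p*^k·(1−p*)^(5−k).
DDDDD: Ā=141.5267, payoff=239.8333, prob=0.003140
UDDDD: Ā=201.2824, payoff=180.0776, prob=0.006804
DUDDD: Ā=186.6904, payoff=194.6696, prob=0.006804
UUDDD: Ā=265.5152, payoff=115.8448, prob=0.014743
DDUDD: Ā=173.5576, payoff=207.8024, prob=0.006804
UDUDD: Ā=246.8374, payoff=134.5226, prob=0.014743
DUUDD: Ā=232.2454, payoff=149.1146, prob=0.014743
UUUDD: Ā=330.3046, payoff=51.0554, prob=0.031942
DDDUD: Ā=161.7380, payoff=219.6220, prob=0.006804
UDDUD: Ā=230.0274, payoff=151.3326, prob=0.014743
DUDUD: Ā=215.4354, payoff=165.9246, prob=0.014743
UUDUD: Ā=306.3971, payoff=74.9629, prob=0.031942
DDUUD: Ā=202.3026, payoff=179.0574, prob=0.014743
UDUUD: Ā=287.7193, payoff=93.6407, prob=0.031942
DUUUD: Ā=273.1273, payoff=108.2327, prob=0.031942
UUUUD: Ā=388.4477, payoff=0.0000, prob=0.069208
DDDDU: Ā=151.1005, payoff=230.2595, prob=0.006804
UDDDU: Ā=214.8984, payoff=166.4616, prob=0.014743
DUDDU: Ā=200.3064, payoff=181.0536, prob=0.014743
UUDDU: Ā=284.8803, payoff=96.4797, prob=0.031942
DDUDU: Ā=187.1736, payoff=194.1864, prob=0.014743
UDUDU: Ā=266.2025, payoff=115.1575, prob=0.031942
DUUDU: Ā=251.6105, payoff=129.7495, prob=0.031942
UUUDU: Ā=357.8461, payoff=23.5139, prob=0.069208
DDDUU: Ā=175.3541, payoff=206.0059, prob=0.014743
UDDUU: Ā=249.3925, payoff=131.9675, prob=0.031942
DUDUU: Ā=234.8005, payoff=146.5595, prob=0.031942
UUDUU: Ā=333.9385, payoff=47.4215, prob=0.069208
DDUUU: Ā=221.6677, payoff=159.6923, prob=0.031942
UDUUU: Ā=315.2608, payoff=66.0992, prob=0.069208
DUUUU: Ā=300.6688, payoff=80.6912, prob=0.069208
UUUUU: Ā=427.6178, payoff=0.0000, prob=0.149951
Price = Σ prob·payoff / R^5 = 82.451804 / 2.100342 = 39.2564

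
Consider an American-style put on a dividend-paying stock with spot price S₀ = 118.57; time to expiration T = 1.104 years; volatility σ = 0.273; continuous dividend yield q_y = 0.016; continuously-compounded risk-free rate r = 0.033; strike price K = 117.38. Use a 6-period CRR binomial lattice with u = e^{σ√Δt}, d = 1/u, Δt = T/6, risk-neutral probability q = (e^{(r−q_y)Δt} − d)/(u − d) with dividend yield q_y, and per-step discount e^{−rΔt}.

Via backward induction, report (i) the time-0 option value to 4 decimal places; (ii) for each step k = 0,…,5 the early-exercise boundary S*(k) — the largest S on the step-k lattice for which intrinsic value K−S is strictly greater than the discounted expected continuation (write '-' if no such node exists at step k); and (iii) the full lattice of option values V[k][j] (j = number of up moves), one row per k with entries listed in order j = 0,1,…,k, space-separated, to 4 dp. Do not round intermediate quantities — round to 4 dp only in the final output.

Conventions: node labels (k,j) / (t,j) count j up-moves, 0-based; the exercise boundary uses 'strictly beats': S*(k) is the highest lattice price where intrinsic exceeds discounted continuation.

Δt=0.18400, u=1.12424, d=0.88949, q=0.48410, disc=e^(-rΔt)=0.99395
k=6 terminal: V=max(K-S,0) → 58.6542 43.1560 23.5677 0.0000 0.0000 0.0000 0.0000
k=5: j=0 S=66.0217 intr=51.3583 cont=50.8418 V=51.3583[EX]; j=1 S=83.4453 intr=33.9347 cont=33.4694 V=33.9347[EX]; j=2 S=105.4672 intr=11.9128 cont=12.0849 V=12.0849[hold]; j=3 S=133.3007 intr=0.0000 cont=0.0000 V=0.0000[hold]; j=4 S=168.4797 intr=0.0000 cont=0.0000 V=0.0000[hold]; j=5 S=212.9427 intr=0.0000 cont=0.0000 V=0.0000[hold]  S*(5)=83.4453
k=4: j=0 S=74.2240 intr=43.1560 cont=42.6636 V=43.1560[EX]; j=1 S=93.8123 intr=23.5677 cont=23.2157 V=23.5677[EX]; j=2 S=118.5700 intr=0.0000 cont=6.1968 V=6.1968[hold]; j=3 S=149.8615 intr=0.0000 cont=0.0000 V=0.0000[hold]; j=4 S=189.4110 intr=0.0000 cont=0.0000 V=0.0000[hold]  S*(4)=93.8123
k=3: j=0 S=83.4453 intr=33.9347 cont=33.4694 V=33.9347[EX]; j=1 S=105.4672 intr=11.9128 cont=15.0667 V=15.0667[hold]; j=2 S=133.3007 intr=0.0000 cont=3.1776 V=3.1776[hold]; j=3 S=168.4797 intr=0.0000 cont=0.0000 V=0.0000[hold]  S*(3)=83.4453
k=2: j=0 S=93.8123 intr=23.5677 cont=24.6505 V=24.6505[hold]; j=1 S=118.5700 intr=0.0000 cont=9.2547 V=9.2547[hold]; j=2 S=149.8615 intr=0.0000 cont=1.6294 V=1.6294[hold]  S*(2)=-
k=1: j=0 S=105.4672 intr=11.9128 cont=17.0932 V=17.0932[hold]; j=1 S=133.3007 intr=0.0000 cont=5.5296 V=5.5296[hold]  S*(1)=-
k=0: j=0 S=118.5700 intr=0.0000 cont=11.4256 V=11.4256[hold]  S*(0)=-

price = 11.4256
boundary = - - - 83.4453 93.8123 83.4453
tree:
11.4256
17.0932 5.5296
24.6505 9.2547 1.6294
33.9347 15.0667 3.1776 0.0000
43.1560 23.5677 6.1968 0.0000 0.0000
51.3583 33.9347 12.0849 0.0000 0.0000 0.0000
58.6542 43.1560 23.5677 0.0000 0.0000 0.0000 0.0000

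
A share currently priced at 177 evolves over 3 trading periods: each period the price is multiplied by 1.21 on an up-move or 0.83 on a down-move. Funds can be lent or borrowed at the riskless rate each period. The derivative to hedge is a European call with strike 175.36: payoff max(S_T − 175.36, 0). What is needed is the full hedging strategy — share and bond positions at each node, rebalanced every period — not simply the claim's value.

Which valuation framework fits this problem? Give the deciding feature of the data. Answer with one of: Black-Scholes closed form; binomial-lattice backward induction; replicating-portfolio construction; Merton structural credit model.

framework: replicating-portfolio construction

Key observation: the mandate to exhibit the hedge at every date and state singles out the replicating-portfolio construction on the 3-period tree with factors 1.21 and 0.83 from 177.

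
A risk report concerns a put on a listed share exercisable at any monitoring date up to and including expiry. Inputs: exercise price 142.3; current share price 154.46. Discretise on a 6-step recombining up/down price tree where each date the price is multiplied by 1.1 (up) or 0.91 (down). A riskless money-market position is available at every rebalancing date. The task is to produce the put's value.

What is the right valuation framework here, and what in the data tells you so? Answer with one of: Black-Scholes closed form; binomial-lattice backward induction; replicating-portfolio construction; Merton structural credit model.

framework: binomial-lattice backward induction

Key observation: with exercise allowed before expiry on a discrete up/down model (6 steps from spot 154.46), the strike-142.3 put's value must be rolled back through the tree testing early exercise at each node.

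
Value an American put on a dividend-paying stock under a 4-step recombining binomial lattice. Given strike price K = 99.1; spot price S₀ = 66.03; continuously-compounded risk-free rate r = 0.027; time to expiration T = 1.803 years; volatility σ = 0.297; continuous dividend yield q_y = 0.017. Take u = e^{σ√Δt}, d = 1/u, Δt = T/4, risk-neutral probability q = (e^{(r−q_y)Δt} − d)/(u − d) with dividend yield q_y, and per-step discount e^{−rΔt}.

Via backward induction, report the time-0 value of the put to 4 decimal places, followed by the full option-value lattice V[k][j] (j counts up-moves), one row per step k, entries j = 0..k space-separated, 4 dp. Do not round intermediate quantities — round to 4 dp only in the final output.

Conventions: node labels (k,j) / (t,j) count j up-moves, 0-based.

price = 34.0429
tree:
34.0429
45.0067 22.1563
54.7856 33.0700 10.0130
62.7966 45.0067 18.4992 0.3793
69.3595 54.7856 33.0700 0.7130 0.0000

params: Δt=0.45075 u=1.22067 d=0.81922 q=0.46157 e^(-rΔt)=0.98790
t_4 payoffs: 69.3595 54.7856 33.0700 0.7130 0.0000
k=3: node(3,0) S=36.3034 payoff=62.7966 vs cont=61.8750 → 62.7966 [stop]  node(3,1) S=54.0933 payoff=45.0067 vs cont=44.2209 → 45.0067 [stop]  node(3,2) S=80.6008 payoff=18.4992 vs cont=17.9157 → 18.4992 [stop]  node(3,3) S=120.0980 payoff=0.0000 vs cont=0.3793 → 0.3793 [wait]
k=2: node(2,0) S=44.3144 payoff=54.7856 vs cont=53.9251 → 54.7856 [stop]  node(2,1) S=66.0300 payoff=33.0700 vs cont=32.3753 → 33.0700 [stop]  node(2,2) S=98.3870 payoff=0.7130 vs cont=10.0130 → 10.0130 [wait]
k=1: node(1,0) S=54.0933 payoff=45.0067 vs cont=44.2209 → 45.0067 [stop]  node(1,1) S=80.6008 payoff=18.4992 vs cont=22.1563 → 22.1563 [wait]
k=0: node(0,0) S=66.0300 payoff=33.0700 vs cont=34.0429 → 34.0429 [wait]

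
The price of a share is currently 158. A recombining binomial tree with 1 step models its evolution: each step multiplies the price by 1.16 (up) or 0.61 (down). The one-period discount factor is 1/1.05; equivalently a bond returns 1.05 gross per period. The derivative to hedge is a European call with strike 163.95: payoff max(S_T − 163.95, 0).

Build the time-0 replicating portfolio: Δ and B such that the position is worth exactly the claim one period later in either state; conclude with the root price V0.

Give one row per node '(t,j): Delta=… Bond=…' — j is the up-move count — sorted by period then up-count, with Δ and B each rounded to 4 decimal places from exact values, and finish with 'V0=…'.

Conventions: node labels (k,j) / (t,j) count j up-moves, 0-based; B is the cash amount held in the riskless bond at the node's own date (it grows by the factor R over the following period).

(0,0): Delta=0.2224 Bond=-20.4178
V0=14.7276

No-arbitrage ⇒ martingale measure with p* = (R−d)/(u−d) = 0.8000.
Payoffs at expiry: V(1,0)=0.0000, V(1,1)=19.3300
  t=0,j=0: stock 158.0000 → up 183.2800 (V=19.3300), down 96.3800 (V=0.0000). Price 14.7276; hedge Δ=0.2224, bond B=-20.4178.
As a check, the time-0 holding Δ(0,0)·S0 + B(0,0) comes to 14.7276 — exactly V0.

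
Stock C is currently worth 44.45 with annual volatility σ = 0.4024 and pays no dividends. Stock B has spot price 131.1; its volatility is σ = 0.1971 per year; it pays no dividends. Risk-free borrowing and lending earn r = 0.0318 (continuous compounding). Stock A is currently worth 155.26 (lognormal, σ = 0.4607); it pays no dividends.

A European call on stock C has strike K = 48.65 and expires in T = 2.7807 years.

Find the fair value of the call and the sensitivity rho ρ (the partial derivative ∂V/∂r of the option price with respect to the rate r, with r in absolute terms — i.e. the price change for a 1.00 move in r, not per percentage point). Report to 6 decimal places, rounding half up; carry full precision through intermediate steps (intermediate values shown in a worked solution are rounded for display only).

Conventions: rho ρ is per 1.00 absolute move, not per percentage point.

σ√T = 0.4024·√2.7807 = 0.671019
d₁ = (ln(S/K) + (r+σ²/2)T) / (σ√T) = (ln(44.45/48.65) + (0.0318+0.4024²/2)·2.7807) / 0.671019 = (-0.090287 + 0.313560) / 0.671019 = 0.332737
d₂ = d₁ − σ√T = 0.332737 − 0.671019 = -0.338282
e^{−rT} = 0.915371
N(d₁) = 0.630334,  N(d₂) = 0.367575
Call price V = S·N(d₁) − K·e^{−rT}·N(d₂) = 28.018326 − 16.369144 = 11.649182
ρ = K·T·e^{−rT}·N(d₂) = 45.517680

price = 11.649182
ρ = 45.517680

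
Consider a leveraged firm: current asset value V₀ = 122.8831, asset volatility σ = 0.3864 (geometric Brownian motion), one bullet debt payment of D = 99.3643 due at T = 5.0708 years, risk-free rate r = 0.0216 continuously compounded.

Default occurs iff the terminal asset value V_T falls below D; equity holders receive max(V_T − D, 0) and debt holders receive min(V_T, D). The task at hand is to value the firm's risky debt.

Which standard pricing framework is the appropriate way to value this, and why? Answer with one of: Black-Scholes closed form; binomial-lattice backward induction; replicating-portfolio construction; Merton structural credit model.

framework: Merton structural credit model

Key observation: with the firm-asset dynamics (V₀ = 122.8831) and a single zero-coupon liability of face 99.3643 given, debt value, spread, and default probability all derive from the option view of the balance sheet.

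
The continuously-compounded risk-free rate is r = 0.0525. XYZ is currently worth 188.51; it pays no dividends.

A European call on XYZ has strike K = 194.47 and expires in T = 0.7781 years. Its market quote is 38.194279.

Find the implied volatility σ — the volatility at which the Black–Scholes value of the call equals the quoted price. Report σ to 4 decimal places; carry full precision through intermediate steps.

At σ = 0.5706 the Black–Scholes value reproduces the quote:
σ√T = 0.5706·√0.7781 = 0.503326
d₁ = (ln(S/K) + (r+σ²/2)T) / (σ√T) = (ln(188.51/194.47) + (0.0525+0.5706²/2)·0.7781) / 0.503326 = (-0.031127 + 0.167519) / 0.503326 = 0.270981
d₂ = d₁ − σ√T = 0.270981 − 0.503326 = -0.232345
e^{−rT} = 0.959973
N(d₁) = 0.606797,  N(d₂) = 0.408135
V = S·N(d₁) − K·e^{−rT}·N(d₂) = 114.387361 − 76.193082 = 38.194279 (the quoted price), and the Black–Scholes price is strictly increasing in σ, so σ is unique

sigma = 0.5706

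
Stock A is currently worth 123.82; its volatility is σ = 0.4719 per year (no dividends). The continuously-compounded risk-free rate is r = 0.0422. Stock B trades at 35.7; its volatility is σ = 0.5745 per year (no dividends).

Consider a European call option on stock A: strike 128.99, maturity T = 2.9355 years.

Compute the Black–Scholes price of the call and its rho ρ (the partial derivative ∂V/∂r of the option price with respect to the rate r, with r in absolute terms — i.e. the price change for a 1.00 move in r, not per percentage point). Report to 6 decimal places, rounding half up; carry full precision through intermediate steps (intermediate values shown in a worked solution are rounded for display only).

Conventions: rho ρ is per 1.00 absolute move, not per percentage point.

price = 42.444347
ρ = 127.612171

σ√T = 0.4719·√2.9355 = 0.808520
d₁ = (ln(S/K) + (r+σ²/2)T) / (σ√T) = (ln(123.82/128.99) + (0.0422+0.4719²/2)·2.9355) / 0.808520 = (-0.040906 + 0.450731) / 0.808520 = 0.506882
d₂ = d₁ − σ√T = 0.506882 − 0.808520 = -0.301638
e^{−rT} = 0.883488
N(d₁) = 0.693881,  N(d₂) = 0.381464
Call price V = S·N(d₁) − K·e^{−rT}·N(d₂) = 85.916386 − 43.472039 = 42.444347
ρ = K·T·e^{−rT}·N(d₂) = 127.612171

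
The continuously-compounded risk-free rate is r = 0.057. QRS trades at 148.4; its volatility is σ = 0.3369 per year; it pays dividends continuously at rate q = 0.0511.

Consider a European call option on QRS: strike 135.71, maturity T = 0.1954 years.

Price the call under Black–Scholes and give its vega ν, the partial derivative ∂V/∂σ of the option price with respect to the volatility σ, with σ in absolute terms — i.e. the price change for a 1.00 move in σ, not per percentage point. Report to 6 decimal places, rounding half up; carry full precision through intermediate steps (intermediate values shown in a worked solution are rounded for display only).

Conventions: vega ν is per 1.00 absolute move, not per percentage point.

price = 16.195234
ν = 20.527485

σ√T = 0.3369·√0.1954 = 0.148924
d₁ = (ln(S/K) + (r−q+σ²/2)T) / (σ√T) = (ln(148.4/135.71) + (0.057−0.0511+0.3369²/2)·0.1954) / 0.148924 = (0.089391 + 0.012242) / 0.148924 = 0.682451
d₂ = d₁ − σ√T = 0.682451 − 0.148924 = 0.533528
e^{−rT} = 0.988924
e^{−qT} = 0.990065
N(d₁) = 0.752523,  N(d₂) = 0.703166
Call price V = S·e^{−qT}·N(d₁) − K·e^{−rT}·N(d₂) = 110.564924 − 94.369690 = 16.195234
φ(d₁) = (1/√(2π))·e^{−d₁²/2} = 0.316065
ν = S·e^{−qT}·φ(d₁)·√T = 20.527485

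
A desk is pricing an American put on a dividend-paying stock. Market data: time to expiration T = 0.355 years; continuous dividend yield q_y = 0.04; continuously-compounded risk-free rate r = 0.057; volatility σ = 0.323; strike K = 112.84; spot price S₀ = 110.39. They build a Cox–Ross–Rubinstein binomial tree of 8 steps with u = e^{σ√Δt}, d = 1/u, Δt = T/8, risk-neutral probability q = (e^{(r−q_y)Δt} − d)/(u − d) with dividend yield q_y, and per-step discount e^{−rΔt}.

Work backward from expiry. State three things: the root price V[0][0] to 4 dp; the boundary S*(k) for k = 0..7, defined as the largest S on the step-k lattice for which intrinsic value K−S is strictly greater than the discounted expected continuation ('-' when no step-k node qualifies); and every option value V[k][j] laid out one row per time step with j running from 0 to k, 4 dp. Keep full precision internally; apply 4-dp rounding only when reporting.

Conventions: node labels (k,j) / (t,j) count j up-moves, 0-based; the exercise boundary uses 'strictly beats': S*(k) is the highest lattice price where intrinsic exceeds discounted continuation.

Δt=0.04437, u=1.07041, d=0.93422, q=0.48854, disc=e^(-rΔt)=0.99747
k=8 terminal: V=max(K-S,0) → 48.7883 39.4511 28.7528 16.4948 2.4500 0.0000 0.0000 0.0000 0.0000
k=7: j=0 S=68.5615 intr=44.2785 cont=44.1150 V=44.2785[EX]; j=1 S=78.5562 intr=34.2838 cont=34.1381 V=34.2838[EX]; j=2 S=90.0078 intr=22.8322 cont=22.7068 V=22.8322[EX]; j=3 S=103.1288 intr=9.7112 cont=9.6091 V=9.7112[EX]; j=4 S=118.1625 intr=0.0000 cont=1.2499 V=1.2499[hold]; j=5 S=135.3878 intr=0.0000 cont=0.0000 V=0.0000[hold]; j=6 S=155.1241 intr=0.0000 cont=0.0000 V=0.0000[hold]; j=7 S=177.7375 intr=0.0000 cont=0.0000 V=0.0000[hold]  S*(7)=103.1288
k=6: j=0 S=73.3889 intr=39.4511 cont=39.2962 V=39.4511[EX]; j=1 S=84.0872 intr=28.7528 cont=28.6168 V=28.7528[EX]; j=2 S=96.3452 intr=16.4948 cont=16.3806 V=16.4948[EX]; j=3 S=110.3900 intr=2.4500 cont=5.5635 V=5.5635[hold]; j=4 S=126.4822 intr=0.0000 cont=0.6377 V=0.6377[hold]; j=5 S=144.9203 intr=0.0000 cont=0.0000 V=0.0000[hold]; j=6 S=166.0463 intr=0.0000 cont=0.0000 V=0.0000[hold]  S*(6)=96.3452
k=5: j=0 S=78.5562 intr=34.2838 cont=34.1381 V=34.2838[EX]; j=1 S=90.0078 intr=22.8322 cont=22.7068 V=22.8322[EX]; j=2 S=103.1288 intr=9.7112 cont=11.1263 V=11.1263[hold]; j=3 S=118.1625 intr=0.0000 cont=3.1491 V=3.1491[hold]; j=4 S=135.3878 intr=0.0000 cont=0.3253 V=0.3253[hold]; j=5 S=155.1241 intr=0.0000 cont=0.0000 V=0.0000[hold]  S*(5)=90.0078
k=4: j=0 S=84.0872 intr=28.7528 cont=28.6168 V=28.7528[EX]; j=1 S=96.3452 intr=16.4948 cont=17.0702 V=17.0702[hold]; j=2 S=110.3900 intr=2.4500 cont=7.2108 V=7.2108[hold]; j=3 S=126.4822 intr=0.0000 cont=1.7651 V=1.7651[hold]; j=4 S=144.9203 intr=0.0000 cont=0.1660 V=0.1660[hold]  S*(4)=84.0872
k=3: j=0 S=90.0078 intr=22.8322 cont=22.9872 V=22.9872[hold]; j=1 S=103.1288 intr=9.7112 cont=12.2226 V=12.2226[hold]; j=2 S=118.1625 intr=0.0000 cont=4.5389 V=4.5389[hold]; j=3 S=135.3878 intr=0.0000 cont=0.9814 V=0.9814[hold]  S*(3)=-
k=2: j=0 S=96.3452 intr=16.4948 cont=17.6835 V=17.6835[hold]; j=1 S=110.3900 intr=2.4500 cont=8.4474 V=8.4474[hold]; j=2 S=126.4822 intr=0.0000 cont=2.7938 V=2.7938[hold]  S*(2)=-
k=1: j=0 S=103.1288 intr=9.7112 cont=13.1380 V=13.1380[hold]; j=1 S=118.1625 intr=0.0000 cont=5.6711 V=5.6711[hold]  S*(1)=-
k=0: j=0 S=110.3900 intr=2.4500 cont=9.4662 V=9.4662[hold]  S*(0)=-

price = 9.4662
boundary = - - - - 84.0872 90.0078 96.3452 103.1288
tree:
9.4662
13.1380 5.6711
17.6835 8.4474 2.7938
22.9872 12.2226 4.5389 0.9814
28.7528 17.0702 7.2108 1.7651 0.1660
34.2838 22.8322 11.1263 3.1491 0.3253 0.0000
39.4511 28.7528 16.4948 5.5635 0.6377 0.0000 0.0000
44.2785 34.2838 22.8322 9.7112 1.2499 0.0000 0.0000 0.0000
48.7883 39.4511 28.7528 16.4948 2.4500 0.0000 0.0000 0.0000 0.0000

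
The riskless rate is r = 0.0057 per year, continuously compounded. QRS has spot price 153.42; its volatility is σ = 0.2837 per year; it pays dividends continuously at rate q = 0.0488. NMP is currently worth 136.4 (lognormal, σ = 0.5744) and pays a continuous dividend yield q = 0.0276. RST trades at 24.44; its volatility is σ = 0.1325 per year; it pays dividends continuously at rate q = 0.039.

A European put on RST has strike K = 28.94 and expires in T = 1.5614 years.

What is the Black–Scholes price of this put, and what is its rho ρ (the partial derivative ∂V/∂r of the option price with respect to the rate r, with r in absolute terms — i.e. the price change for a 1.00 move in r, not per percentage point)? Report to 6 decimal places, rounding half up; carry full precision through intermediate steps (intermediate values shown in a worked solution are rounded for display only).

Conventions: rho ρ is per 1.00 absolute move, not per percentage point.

price = 5.866711
ρ = -41.286183

σ√T = 0.1325·√1.5614 = 0.165567
d₁ = (ln(S/K) + (r−q+σ²/2)T) / (σ√T) = (ln(24.44/28.94) + (0.0057−0.039+0.1325²/2)·1.5614) / 0.165567 = (-0.169004 − 0.038288) / 0.165567 = -1.252015
d₂ = d₁ − σ√T = -1.252015 − 0.165567 = -1.417582
e^{−rT} = 0.991140
e^{−qT} = 0.940922
N(−d₁) = 0.894718,  N(−d₂) = 0.921844
Put price V = K·e^{−rT}·N(−d₂) − S·e^{−qT}·N(−d₁) = 26.441772 − 20.575061 = 5.866711
ρ = −K·T·e^{−rT}·N(−d₂) = -41.286183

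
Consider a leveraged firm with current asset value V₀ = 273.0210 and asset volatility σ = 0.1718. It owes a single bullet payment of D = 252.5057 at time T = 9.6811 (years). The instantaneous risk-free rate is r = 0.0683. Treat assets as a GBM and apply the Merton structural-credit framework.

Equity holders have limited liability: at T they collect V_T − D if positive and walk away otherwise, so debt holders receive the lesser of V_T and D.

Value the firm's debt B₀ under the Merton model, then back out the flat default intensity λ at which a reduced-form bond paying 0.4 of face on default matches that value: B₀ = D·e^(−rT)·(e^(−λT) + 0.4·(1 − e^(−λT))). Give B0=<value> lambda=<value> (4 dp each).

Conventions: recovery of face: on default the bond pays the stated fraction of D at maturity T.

With assets at 273.0210 and a single debt payment of 252.5057 at 9.6811 years:
d₁ = [ln(V₀/D) + (r + σ²/2)T] / (σ√T)
   = [ln(273.0210/252.5057) + (0.0683 + 0.5·0.1718²)·9.6811] / (0.1718·√9.6811)
   = [0.078115 + 0.804089] / 0.534547 = 1.650378
d₂ = d₁ − σ√T = 1.650378 − 0.534547 = 1.115832
N(d₁) = 0.950567,  N(d₂) = 0.867753,  e^(−rT) = 0.516222
E₀ = V₀·N(d₁) − D·e^(−rT)·N(d₂)
   = 273.0210·0.950567 − 252.5057·0.516222·0.867753 = 146.414171
B₀ = V₀ − E₀ = 273.0210 − 146.414171 = 126.606829
e^(−λT) = (B₀·e^(rT)/D − 0.4)/(1 − 0.4) = (126.6068·1.937153/252.5057 − 0.4)/0.6 = 0.95215279
λ = −ln(0.95215279)/9.6811 = 0.005064

B0=126.6068 lambda=0.0051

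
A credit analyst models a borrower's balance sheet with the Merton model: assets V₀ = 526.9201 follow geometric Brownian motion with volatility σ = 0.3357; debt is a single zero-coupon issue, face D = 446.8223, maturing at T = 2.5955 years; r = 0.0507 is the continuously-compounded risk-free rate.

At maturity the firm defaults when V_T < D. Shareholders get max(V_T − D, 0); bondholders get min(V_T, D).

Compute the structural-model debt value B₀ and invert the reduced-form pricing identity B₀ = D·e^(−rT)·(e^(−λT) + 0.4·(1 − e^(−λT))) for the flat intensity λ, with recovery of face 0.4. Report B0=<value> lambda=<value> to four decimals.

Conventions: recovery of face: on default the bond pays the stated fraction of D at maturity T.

Equity is a call on the firm's assets struck at D = 446.8223:
d₁ = [ln(V₀/D) + (r + σ²/2)T] / (σ√T)
   = [ln(526.9201/446.8223) + (0.0507 + 0.5·0.3357²)·2.5955] / (0.3357·√2.5955)
   = [0.164888 + 0.277841] / 0.540831 = 0.818608
d₂ = d₁ − σ√T = 0.818608 − 0.540831 = 0.277777
N(d₁) = 0.793495,  N(d₂) = 0.609408,  e^(−rT) = 0.876699
E₀ = V₀·N(d₁) − D·e^(−rT)·N(d₂)
   = 526.9201·0.793495 − 446.8223·0.876699·0.609408 = 179.385890
B₀ = V₀ − E₀ = 526.9201 − 179.385890 = 347.534210
e^(−λT) = (B₀·e^(rT)/D − 0.4)/(1 − 0.4) = (347.5342·1.140643/446.8223 − 0.4)/0.6 = 0.81196864
λ = −ln(0.81196864)/2.5955 = 0.080252

B0=347.5342 lambda=0.0803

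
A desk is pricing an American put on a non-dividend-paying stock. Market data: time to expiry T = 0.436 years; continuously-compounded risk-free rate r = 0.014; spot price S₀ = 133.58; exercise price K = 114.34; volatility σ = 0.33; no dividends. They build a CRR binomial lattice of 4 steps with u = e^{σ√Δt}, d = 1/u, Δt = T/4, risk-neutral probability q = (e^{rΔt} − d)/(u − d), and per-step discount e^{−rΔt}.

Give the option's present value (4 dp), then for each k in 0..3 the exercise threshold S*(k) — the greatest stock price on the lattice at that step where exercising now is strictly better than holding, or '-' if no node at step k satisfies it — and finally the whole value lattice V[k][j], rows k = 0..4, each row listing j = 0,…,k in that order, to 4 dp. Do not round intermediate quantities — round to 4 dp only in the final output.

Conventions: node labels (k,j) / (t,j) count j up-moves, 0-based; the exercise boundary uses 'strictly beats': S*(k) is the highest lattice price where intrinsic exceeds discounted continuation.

price = 3.9155
boundary = - - - 96.3368
tree:
3.9155
6.6445 0.9690
11.0717 1.8654 0.0000
18.0032 3.5914 0.0000 0.0000
27.9475 6.9142 0.0000 0.0000 0.0000

Δt=0.10900  u=1.11511  d=0.89678  q=0.47978  discount=0.99848
step 4 (expiry): payoffs max(K−S,0) = 27.9475 6.9142 0.0000 0.0000 0.0000
step 3: (k=3,j=0): S=96.3368, K−S=18.0032, hold=17.8288 ⇒ V=18.0032 exercise | (k=3,j=1): S=119.7912, K−S=0.0000, hold=3.5914 ⇒ V=3.5914 continue | (k=3,j=2): S=148.9559, K−S=0.0000, hold=0.0000 ⇒ V=0.0000 continue | (k=3,j=3): S=185.2211, K−S=0.0000, hold=0.0000 ⇒ V=0.0000 continue  boundary S*=96.3368
step 2: (k=2,j=0): S=107.4258, K−S=6.9142, hold=11.0717 ⇒ V=11.0717 continue | (k=2,j=1): S=133.5800, K−S=0.0000, hold=1.8654 ⇒ V=1.8654 continue | (k=2,j=2): S=166.1017, K−S=0.0000, hold=0.0000 ⇒ V=0.0000 continue  boundary S*=-
step 1: (k=1,j=0): S=119.7912, K−S=0.0000, hold=6.6445 ⇒ V=6.6445 continue | (k=1,j=1): S=148.9559, K−S=0.0000, hold=0.9690 ⇒ V=0.9690 continue  boundary S*=-
step 0: (k=0,j=0): S=133.5800, K−S=0.0000, hold=3.9155 ⇒ V=3.9155 continue  boundary S*=-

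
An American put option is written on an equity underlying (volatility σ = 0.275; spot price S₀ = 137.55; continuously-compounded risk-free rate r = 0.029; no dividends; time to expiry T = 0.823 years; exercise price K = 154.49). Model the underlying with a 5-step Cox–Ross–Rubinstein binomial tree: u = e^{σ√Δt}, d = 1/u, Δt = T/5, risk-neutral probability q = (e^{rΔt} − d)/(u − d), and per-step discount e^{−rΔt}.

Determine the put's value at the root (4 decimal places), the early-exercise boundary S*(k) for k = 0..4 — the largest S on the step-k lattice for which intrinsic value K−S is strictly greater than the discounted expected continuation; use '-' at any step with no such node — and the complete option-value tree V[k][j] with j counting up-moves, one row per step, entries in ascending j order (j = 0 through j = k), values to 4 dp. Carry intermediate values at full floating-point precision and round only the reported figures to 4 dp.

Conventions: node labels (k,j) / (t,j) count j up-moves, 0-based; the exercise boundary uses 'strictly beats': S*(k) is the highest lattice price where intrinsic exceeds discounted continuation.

params: Δt=0.16460 u=1.11803 d=0.89443 q=0.49354 e^(-rΔt)=0.99524
t_5 payoffs: 75.7511 56.0667 31.4613 0.7047 0.0000 0.0000
t_4: node(4,0) S=88.0326 payoff=66.4574 vs cont=65.7217 → 66.4574 [stop]  node(4,1) S=110.0404 payoff=44.4496 vs cont=43.7139 → 44.4496 [stop]  node(4,2) S=137.5500 payoff=16.9400 vs cont=16.2043 → 16.9400 [stop]  node(4,3) S=171.9369 payoff=0.0000 vs cont=0.3552 → 0.3552 [wait]  node(4,4) S=214.9204 payoff=0.0000 vs cont=0.0000 → 0.0000 [wait]  ⇒ S*(4)=137.5500
t_3: node(3,0) S=98.4233 payoff=56.0667 vs cont=55.3310 → 56.0667 [stop]  node(3,1) S=123.0287 payoff=31.4613 vs cont=30.7256 → 31.4613 [stop]  node(3,2) S=153.7853 payoff=0.7047 vs cont=8.7131 → 8.7131 [wait]  node(3,3) S=192.2310 payoff=0.0000 vs cont=0.1790 → 0.1790 [wait]  ⇒ S*(3)=123.0287
t_2: node(2,0) S=110.0404 payoff=44.4496 vs cont=43.7139 → 44.4496 [stop]  node(2,1) S=137.5500 payoff=16.9400 vs cont=20.1379 → 20.1379 [wait]  node(2,2) S=171.9369 payoff=0.0000 vs cont=4.4798 → 4.4798 [wait]  ⇒ S*(2)=110.0404
t_1: node(1,0) S=123.0287 payoff=31.4613 vs cont=32.2964 → 32.2964 [wait]  node(1,1) S=153.7853 payoff=0.7047 vs cont=12.3510 → 12.3510 [wait]  ⇒ S*(1)=-
t_0: node(0,0) S=137.5500 payoff=16.9400 vs cont=22.3457 → 22.3457 [wait]  ⇒ S*(0)=-

price = 22.3457
boundary = - - 110.0404 123.0287 137.5500
tree:
22.3457
32.2964 12.3510
44.4496 20.1379 4.4798
56.0667 31.4613 8.7131 0.1790
66.4574 44.4496 16.9400 0.3552 0.0000
75.7511 56.0667 31.4613 0.7047 0.0000 0.0000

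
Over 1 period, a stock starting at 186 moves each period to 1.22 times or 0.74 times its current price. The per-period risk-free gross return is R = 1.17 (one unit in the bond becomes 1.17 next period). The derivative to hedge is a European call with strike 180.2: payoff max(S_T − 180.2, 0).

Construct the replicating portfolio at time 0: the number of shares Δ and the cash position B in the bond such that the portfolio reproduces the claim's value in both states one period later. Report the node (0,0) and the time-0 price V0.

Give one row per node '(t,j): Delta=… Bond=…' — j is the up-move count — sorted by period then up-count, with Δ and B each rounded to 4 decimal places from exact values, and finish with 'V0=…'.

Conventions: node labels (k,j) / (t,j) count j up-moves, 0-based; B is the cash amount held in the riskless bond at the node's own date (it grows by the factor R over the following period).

The replicating-portfolio and risk-neutral prices coincide; use p* = (1.17−0.74)/(1.22−0.74) = 0.8958 for the latter.
Expiry values: V(1,0)=0.0000, V(1,1)=46.7200
(0,0): S=186.0000. Δ = (V_up−V_dn)/(S_up−S_dn) = (46.7200−0.0000)/(226.9200−137.6400) = 0.5233. V = [p*·46.7200 + (1−p*)·0.0000]/1.17 = 35.7721. B = V − Δ·S = -61.5613.
As a check, the time-0 holding Δ(0,0)·S0 + B(0,0) comes to 35.7721 — exactly V0.

(0,0): Delta=0.5233 Bond=-61.5613
V0=35.7721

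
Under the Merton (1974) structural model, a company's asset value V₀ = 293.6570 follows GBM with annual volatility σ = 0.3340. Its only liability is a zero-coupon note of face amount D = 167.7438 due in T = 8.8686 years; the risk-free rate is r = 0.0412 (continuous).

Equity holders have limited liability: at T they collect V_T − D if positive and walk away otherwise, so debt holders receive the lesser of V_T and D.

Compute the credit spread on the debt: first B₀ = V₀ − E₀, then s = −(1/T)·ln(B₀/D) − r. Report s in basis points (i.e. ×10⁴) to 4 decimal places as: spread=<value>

spread=168.7832

Apply the equity-as-call identities (strike 167.7438, horizon 8.8686 years):
d₁ = [ln(V₀/D) + (r + σ²/2)T] / (σ√T)
   = [ln(293.6570/167.7438) + (0.0412 + 0.5·0.3340²)·8.8686] / (0.3340·√8.8686)
   = [0.559975 + 0.860059] / 0.994659 = 1.427660
d₂ = d₁ − σ√T = 1.427660 − 0.994659 = 0.433001
N(d₁) = 0.923305,  N(d₂) = 0.667493,  e^(−rT) = 0.693929
E₀ = V₀·N(d₁) − D·e^(−rT)·N(d₂)
   = 293.6570·0.923305 − 167.7438·0.693929·0.667493 = 193.437337
B₀ = V₀ − E₀ = 293.6570 − 193.437337 = 100.219663
spread = −(1/T)·ln(B₀/D) − r = −(1/8.8686)·ln(100.219663/167.7438) − 0.0412 = 0.01687832
in basis points: 0.01687832 × 10⁴ = 168.7832 bp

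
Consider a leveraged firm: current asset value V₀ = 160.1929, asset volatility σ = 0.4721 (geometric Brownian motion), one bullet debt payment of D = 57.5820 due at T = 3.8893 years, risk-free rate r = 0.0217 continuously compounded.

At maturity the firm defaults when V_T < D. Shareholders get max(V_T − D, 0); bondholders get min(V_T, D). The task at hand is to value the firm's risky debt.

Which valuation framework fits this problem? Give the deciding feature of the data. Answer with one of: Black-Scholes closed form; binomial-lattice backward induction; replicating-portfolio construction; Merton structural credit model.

framework: Merton structural credit model

Key observation: the asked-for credit quantity lives on the firm's capital structure — asset value, asset volatility, debt face 57.5820 — which is the structural model's domain.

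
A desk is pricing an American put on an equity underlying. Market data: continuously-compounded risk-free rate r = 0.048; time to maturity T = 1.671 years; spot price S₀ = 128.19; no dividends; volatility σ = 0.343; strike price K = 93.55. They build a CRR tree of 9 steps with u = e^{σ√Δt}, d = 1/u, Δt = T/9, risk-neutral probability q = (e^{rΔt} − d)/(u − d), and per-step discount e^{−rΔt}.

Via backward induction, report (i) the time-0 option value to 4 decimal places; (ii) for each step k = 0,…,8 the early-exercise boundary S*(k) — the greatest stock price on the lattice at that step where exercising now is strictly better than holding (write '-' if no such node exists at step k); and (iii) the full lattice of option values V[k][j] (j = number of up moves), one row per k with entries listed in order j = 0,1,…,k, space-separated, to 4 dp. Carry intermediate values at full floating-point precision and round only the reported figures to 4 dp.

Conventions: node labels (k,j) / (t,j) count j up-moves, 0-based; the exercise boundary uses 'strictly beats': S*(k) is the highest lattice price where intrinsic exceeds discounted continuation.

Δt=0.18567  u=1.15928  d=0.86261  q=0.49329  discount=0.99113
step 9 (expiry): payoffs max(K−S,0) = 59.6521 47.9939 32.3262 11.2701 0.0000 0.0000 0.0000 0.0000 0.0000 0.0000
step 8: (k=8,j=0): S=39.2971, K−S=54.2529, hold=53.4229 ⇒ V=54.2529 exercise | (k=8,j=1): S=52.8121, K−S=40.7379, hold=39.9079 ⇒ V=40.7379 exercise | (k=8,j=2): S=70.9753, K−S=22.5747, hold=21.7447 ⇒ V=22.5747 exercise | (k=8,j=3): S=95.3851, K−S=0.0000, hold=5.6600 ⇒ V=5.6600 continue | (k=8,j=4): S=128.1900, K−S=0.0000, hold=0.0000 ⇒ V=0.0000 continue | (k=8,j=5): S=172.2771, K−S=0.0000, hold=0.0000 ⇒ V=0.0000 continue | (k=8,j=6): S=231.5267, K−S=0.0000, hold=0.0000 ⇒ V=0.0000 continue | (k=8,j=7): S=311.1535, K−S=0.0000, hold=0.0000 ⇒ V=0.0000 continue | (k=8,j=8): S=418.1655, K−S=0.0000, hold=0.0000 ⇒ V=0.0000 continue  boundary S*=70.9753
step 7: (k=7,j=0): S=45.5561, K−S=47.9939, hold=47.1639 ⇒ V=47.9939 exercise | (k=7,j=1): S=61.2238, K−S=32.3262, hold=31.4962 ⇒ V=32.3262 exercise | (k=7,j=2): S=82.2799, K−S=11.2701, hold=14.1045 ⇒ V=14.1045 continue | (k=7,j=3): S=110.5777, K−S=0.0000, hold=2.8425 ⇒ V=2.8425 continue | (k=7,j=4): S=148.6076, K−S=0.0000, hold=0.0000 ⇒ V=0.0000 continue | (k=7,j=5): S=199.7167, K−S=0.0000, hold=0.0000 ⇒ V=0.0000 continue | (k=7,j=6): S=268.4033, K−S=0.0000, hold=0.0000 ⇒ V=0.0000 continue | (k=7,j=7): S=360.7127, K−S=0.0000, hold=0.0000 ⇒ V=0.0000 continue  boundary S*=61.2238
step 6: (k=6,j=0): S=52.8121, K−S=40.7379, hold=39.9079 ⇒ V=40.7379 exercise | (k=6,j=1): S=70.9753, K−S=22.5747, hold=23.1305 ⇒ V=23.1305 continue | (k=6,j=2): S=95.3851, K−S=0.0000, hold=8.4732 ⇒ V=8.4732 continue | (k=6,j=3): S=128.1900, K−S=0.0000, hold=1.4275 ⇒ V=1.4275 continue | (k=6,j=4): S=172.2771, K−S=0.0000, hold=0.0000 ⇒ V=0.0000 continue | (k=6,j=5): S=231.5267, K−S=0.0000, hold=0.0000 ⇒ V=0.0000 continue | (k=6,j=6): S=311.1535, K−S=0.0000, hold=0.0000 ⇒ V=0.0000 continue  boundary S*=52.8121
step 5: (k=5,j=0): S=61.2238, K−S=32.3262, hold=31.7679 ⇒ V=32.3262 exercise | (k=5,j=1): S=82.2799, K−S=11.2701, hold=15.7591 ⇒ V=15.7591 continue | (k=5,j=2): S=110.5777, K−S=0.0000, hold=4.9533 ⇒ V=4.9533 continue | (k=5,j=3): S=148.6076, K−S=0.0000, hold=0.7169 ⇒ V=0.7169 continue | (k=5,j=4): S=199.7167, K−S=0.0000, hold=0.0000 ⇒ V=0.0000 continue | (k=5,j=5): S=268.4033, K−S=0.0000, hold=0.0000 ⇒ V=0.0000 continue  boundary S*=61.2238
step 4: (k=4,j=0): S=70.9753, K−S=22.5747, hold=23.9395 ⇒ V=23.9395 continue | (k=4,j=1): S=95.3851, K−S=0.0000, hold=10.3361 ⇒ V=10.3361 continue | (k=4,j=2): S=128.1900, K−S=0.0000, hold=2.8381 ⇒ V=2.8381 continue | (k=4,j=3): S=172.2771, K−S=0.0000, hold=0.3600 ⇒ V=0.3600 continue | (k=4,j=4): S=231.5267, K−S=0.0000, hold=0.0000 ⇒ V=0.0000 continue  boundary S*=-
step 3: (k=3,j=0): S=82.2799, K−S=11.2701, hold=17.0762 ⇒ V=17.0762 continue | (k=3,j=1): S=110.5777, K−S=0.0000, hold=6.5785 ⇒ V=6.5785 continue | (k=3,j=2): S=148.6076, K−S=0.0000, hold=1.6014 ⇒ V=1.6014 continue | (k=3,j=3): S=199.7167, K−S=0.0000, hold=0.1808 ⇒ V=0.1808 continue  boundary S*=-
step 2: (k=2,j=0): S=95.3851, K−S=0.0000, hold=11.7922 ⇒ V=11.7922 continue | (k=2,j=1): S=128.1900, K−S=0.0000, hold=4.0867 ⇒ V=4.0867 continue | (k=2,j=2): S=172.2771, K−S=0.0000, hold=0.8926 ⇒ V=0.8926 continue  boundary S*=-
step 1: (k=1,j=0): S=110.5777, K−S=0.0000, hold=7.9203 ⇒ V=7.9203 continue | (k=1,j=1): S=148.6076, K−S=0.0000, hold=2.4888 ⇒ V=2.4888 continue  boundary S*=-
step 0: (k=0,j=0): S=128.1900, K−S=0.0000, hold=5.1945 ⇒ V=5.1945 continue  boundary S*=-

price = 5.1945
boundary = - - - - - 61.2238 52.8121 61.2238 70.9753
tree:
5.1945
7.9203 2.4888
11.7922 4.0867 0.8926
17.0762 6.5785 1.6014 0.1808
23.9395 10.3361 2.8381 0.3600 0.0000
32.3262 15.7591 4.9533 0.7169 0.0000 0.0000
40.7379 23.1305 8.4732 1.4275 0.0000 0.0000 0.0000
47.9939 32.3262 14.1045 2.8425 0.0000 0.0000 0.0000 0.0000
54.2529 40.7379 22.5747 5.6600 0.0000 0.0000 0.0000 0.0000 0.0000
59.6521 47.9939 32.3262 11.2701 0.0000 0.0000 0.0000 0.0000 0.0000 0.0000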